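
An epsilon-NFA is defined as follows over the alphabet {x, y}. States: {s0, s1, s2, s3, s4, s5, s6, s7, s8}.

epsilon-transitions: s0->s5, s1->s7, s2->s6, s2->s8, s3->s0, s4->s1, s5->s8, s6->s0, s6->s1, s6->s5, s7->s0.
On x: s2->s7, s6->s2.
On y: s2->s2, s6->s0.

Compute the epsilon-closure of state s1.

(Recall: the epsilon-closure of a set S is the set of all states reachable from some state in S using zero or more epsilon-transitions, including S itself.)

{s0, s1, s5, s7, s8}

Start with {s1}.
From s1 via epsilon: add s7.
From s7 via epsilon: add s0.
From s0 via epsilon: add s5.
From s5 via epsilon: add s8.
No new states can be added; the closed set is {s0, s1, s5, s7, s8}.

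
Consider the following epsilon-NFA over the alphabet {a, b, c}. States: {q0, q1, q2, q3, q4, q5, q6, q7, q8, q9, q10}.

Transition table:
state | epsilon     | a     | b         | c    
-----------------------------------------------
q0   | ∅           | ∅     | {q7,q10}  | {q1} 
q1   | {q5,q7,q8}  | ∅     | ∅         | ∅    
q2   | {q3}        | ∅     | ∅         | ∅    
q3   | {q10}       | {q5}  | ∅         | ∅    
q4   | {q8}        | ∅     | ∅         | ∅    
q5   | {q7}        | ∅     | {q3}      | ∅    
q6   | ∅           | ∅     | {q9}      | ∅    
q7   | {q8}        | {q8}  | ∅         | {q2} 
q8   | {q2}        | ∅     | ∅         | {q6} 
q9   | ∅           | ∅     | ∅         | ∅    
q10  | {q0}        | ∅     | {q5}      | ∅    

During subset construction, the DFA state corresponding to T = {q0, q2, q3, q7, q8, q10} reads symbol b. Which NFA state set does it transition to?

q0 on b → {q7, q10}.
q10 on b → {q5}.
No b-transition from q2, q3, q7, q8.
Union after reading b: {q5, q7, q10}.
Now take the epsilon-closure:
From q7 via epsilon: add q8.
From q10 via epsilon: add q0.
From q8 via epsilon: add q2.
From q2 via epsilon: add q3.
No new states can be added; the closed set is {q0, q2, q3, q5, q7, q8, q10}.

{q0, q2, q3, q5, q7, q8, q10}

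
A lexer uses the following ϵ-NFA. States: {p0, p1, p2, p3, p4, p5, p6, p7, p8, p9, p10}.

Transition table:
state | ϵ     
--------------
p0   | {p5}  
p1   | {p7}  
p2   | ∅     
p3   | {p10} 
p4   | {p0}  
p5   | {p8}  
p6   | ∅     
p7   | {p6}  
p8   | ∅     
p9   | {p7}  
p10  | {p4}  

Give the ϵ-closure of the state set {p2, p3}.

Start with {p2, p3}.
From p3 via ϵ: add p10.
From p10 via ϵ: add p4.
From p4 via ϵ: add p0.
From p0 via ϵ: add p5.
From p5 via ϵ: add p8.
No new states can be added; the closed set is {p0, p2, p3, p4, p5, p8, p10}.

{p0, p2, p3, p4, p5, p8, p10}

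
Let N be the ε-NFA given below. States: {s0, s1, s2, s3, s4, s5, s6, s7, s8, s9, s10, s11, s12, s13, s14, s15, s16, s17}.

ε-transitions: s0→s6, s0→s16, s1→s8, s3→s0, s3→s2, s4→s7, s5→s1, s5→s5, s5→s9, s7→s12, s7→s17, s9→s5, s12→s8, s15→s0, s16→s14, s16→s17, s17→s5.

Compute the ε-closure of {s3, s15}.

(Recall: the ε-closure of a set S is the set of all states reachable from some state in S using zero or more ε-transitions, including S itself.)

{s0, s1, s2, s3, s5, s6, s8, s9, s14, s15, s16, s17}

Start with {s3, s15}.
From s3 via ε: add s0, s2.
From s0 via ε: add s6, s16.
From s16 via ε: add s14, s17.
From s17 via ε: add s5.
From s5 via ε: add s1, s9.
From s1 via ε: add s8.
No new states can be added; the closed set is {s0, s1, s2, s3, s5, s6, s8, s9, s14, s15, s16, s17}.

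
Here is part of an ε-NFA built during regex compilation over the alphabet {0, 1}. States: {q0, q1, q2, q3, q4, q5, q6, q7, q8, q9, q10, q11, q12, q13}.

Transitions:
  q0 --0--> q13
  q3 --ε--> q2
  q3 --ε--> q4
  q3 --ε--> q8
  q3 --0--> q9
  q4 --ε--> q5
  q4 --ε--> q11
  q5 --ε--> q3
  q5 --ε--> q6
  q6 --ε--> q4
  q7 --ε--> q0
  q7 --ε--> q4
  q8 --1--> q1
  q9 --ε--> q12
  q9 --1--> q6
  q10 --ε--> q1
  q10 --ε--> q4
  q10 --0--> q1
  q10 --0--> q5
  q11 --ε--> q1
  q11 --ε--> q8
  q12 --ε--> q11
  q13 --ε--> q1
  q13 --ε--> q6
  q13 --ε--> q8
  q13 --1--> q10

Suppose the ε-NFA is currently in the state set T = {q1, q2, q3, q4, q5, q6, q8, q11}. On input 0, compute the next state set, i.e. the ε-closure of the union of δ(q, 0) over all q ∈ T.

q3 on 0 → {q9}.
No 0-transition from q1, q2, q4, q5, q6, q8, q11.
Union after reading 0: {q9}.
Now take the ε-closure:
From q9 via ε: add q12.
From q12 via ε: add q11.
From q11 via ε: add q1, q8.
No new states can be added; the closed set is {q1, q8, q9, q11, q12}.

{q1, q8, q9, q11, q12}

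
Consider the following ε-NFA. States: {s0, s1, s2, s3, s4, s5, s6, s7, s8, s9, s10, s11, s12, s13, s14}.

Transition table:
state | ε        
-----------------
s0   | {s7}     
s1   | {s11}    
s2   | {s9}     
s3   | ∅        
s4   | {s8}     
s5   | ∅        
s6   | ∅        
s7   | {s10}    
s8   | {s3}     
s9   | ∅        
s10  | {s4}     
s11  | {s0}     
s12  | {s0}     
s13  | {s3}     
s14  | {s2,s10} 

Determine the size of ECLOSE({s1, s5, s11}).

Start with {s1, s5, s11}.
From s11 via ε: add s0.
From s0 via ε: add s7.
From s7 via ε: add s10.
From s10 via ε: add s4.
From s4 via ε: add s8.
From s8 via ε: add s3.
ε-closure = {s0, s1, s3, s4, s5, s7, s8, s10, s11}, which has 9 states.

9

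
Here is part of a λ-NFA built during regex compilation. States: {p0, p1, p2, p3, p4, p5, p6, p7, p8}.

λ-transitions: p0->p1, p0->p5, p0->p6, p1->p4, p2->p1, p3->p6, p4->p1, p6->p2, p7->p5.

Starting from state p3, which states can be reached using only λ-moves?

{p1, p2, p3, p4, p6}

Start with {p3}.
From p3 via λ: add p6.
From p6 via λ: add p2.
From p2 via λ: add p1.
From p1 via λ: add p4.
No new states can be added; the closed set is {p1, p2, p3, p4, p6}.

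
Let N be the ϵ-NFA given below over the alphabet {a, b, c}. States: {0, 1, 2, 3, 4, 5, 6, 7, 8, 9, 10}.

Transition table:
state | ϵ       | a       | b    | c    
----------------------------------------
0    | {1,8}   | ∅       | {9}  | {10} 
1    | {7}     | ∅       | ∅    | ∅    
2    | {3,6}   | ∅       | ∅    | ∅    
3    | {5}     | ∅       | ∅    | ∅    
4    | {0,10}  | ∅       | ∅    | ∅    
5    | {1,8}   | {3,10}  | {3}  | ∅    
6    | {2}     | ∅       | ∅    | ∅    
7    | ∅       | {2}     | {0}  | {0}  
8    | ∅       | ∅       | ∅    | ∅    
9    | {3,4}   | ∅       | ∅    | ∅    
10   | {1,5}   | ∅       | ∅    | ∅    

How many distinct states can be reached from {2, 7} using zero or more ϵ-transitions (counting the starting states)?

Start with {2, 7}.
From 2 via ϵ: add 3, 6.
From 3 via ϵ: add 5.
From 5 via ϵ: add 1, 8.
ϵ-closure = {1, 2, 3, 5, 6, 7, 8}, which has 7 states.

7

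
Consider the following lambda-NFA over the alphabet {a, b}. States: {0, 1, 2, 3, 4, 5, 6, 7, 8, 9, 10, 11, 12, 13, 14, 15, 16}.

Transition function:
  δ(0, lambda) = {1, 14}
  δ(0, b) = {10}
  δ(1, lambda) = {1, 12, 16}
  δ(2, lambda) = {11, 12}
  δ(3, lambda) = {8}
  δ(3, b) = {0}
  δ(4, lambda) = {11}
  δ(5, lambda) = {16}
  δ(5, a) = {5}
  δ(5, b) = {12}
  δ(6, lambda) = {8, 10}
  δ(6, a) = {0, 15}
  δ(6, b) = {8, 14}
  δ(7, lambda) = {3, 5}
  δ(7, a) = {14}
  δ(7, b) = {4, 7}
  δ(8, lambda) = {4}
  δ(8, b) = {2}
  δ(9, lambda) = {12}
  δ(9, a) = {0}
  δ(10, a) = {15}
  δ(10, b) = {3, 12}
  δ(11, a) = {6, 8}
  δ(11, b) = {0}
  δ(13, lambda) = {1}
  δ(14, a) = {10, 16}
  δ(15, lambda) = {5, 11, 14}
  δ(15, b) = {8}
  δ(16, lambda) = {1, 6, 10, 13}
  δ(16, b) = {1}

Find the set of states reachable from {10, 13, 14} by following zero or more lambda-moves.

Start with {10, 13, 14}.
From 13 via lambda: add 1.
From 1 via lambda: add 12, 16.
From 16 via lambda: add 6.
From 6 via lambda: add 8.
From 8 via lambda: add 4.
From 4 via lambda: add 11.
No new states can be added; the closed set is {1, 4, 6, 8, 10, 11, 12, 13, 14, 16}.

{1, 4, 6, 8, 10, 11, 12, 13, 14, 16}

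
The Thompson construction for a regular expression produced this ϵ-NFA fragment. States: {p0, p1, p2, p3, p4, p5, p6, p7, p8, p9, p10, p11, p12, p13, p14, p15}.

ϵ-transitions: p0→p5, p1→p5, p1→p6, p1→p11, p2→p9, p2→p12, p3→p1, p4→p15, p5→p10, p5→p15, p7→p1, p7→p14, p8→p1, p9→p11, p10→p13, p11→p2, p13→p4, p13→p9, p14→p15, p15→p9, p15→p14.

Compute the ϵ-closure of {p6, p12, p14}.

Start with {p6, p12, p14}.
From p14 via ϵ: add p15.
From p15 via ϵ: add p9.
From p9 via ϵ: add p11.
From p11 via ϵ: add p2.
No new states can be added; the closed set is {p2, p6, p9, p11, p12, p14, p15}.

{p2, p6, p9, p11, p12, p14, p15}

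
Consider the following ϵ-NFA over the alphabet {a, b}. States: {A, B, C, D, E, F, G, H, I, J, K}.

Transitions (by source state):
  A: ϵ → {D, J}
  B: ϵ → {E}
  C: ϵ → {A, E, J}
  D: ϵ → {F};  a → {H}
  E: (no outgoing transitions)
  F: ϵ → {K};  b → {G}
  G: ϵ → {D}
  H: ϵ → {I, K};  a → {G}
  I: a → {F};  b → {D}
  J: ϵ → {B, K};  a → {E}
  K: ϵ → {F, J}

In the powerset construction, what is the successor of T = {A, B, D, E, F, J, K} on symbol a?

D on a → {H}.
J on a → {E}.
No a-transition from A, B, E, F, K.
Union after reading a: {E, H}.
Now take the ϵ-closure:
From H via ϵ: add I, K.
From K via ϵ: add F, J.
From J via ϵ: add B.
No new states can be added; the closed set is {B, E, F, H, I, J, K}.

{B, E, F, H, I, J, K}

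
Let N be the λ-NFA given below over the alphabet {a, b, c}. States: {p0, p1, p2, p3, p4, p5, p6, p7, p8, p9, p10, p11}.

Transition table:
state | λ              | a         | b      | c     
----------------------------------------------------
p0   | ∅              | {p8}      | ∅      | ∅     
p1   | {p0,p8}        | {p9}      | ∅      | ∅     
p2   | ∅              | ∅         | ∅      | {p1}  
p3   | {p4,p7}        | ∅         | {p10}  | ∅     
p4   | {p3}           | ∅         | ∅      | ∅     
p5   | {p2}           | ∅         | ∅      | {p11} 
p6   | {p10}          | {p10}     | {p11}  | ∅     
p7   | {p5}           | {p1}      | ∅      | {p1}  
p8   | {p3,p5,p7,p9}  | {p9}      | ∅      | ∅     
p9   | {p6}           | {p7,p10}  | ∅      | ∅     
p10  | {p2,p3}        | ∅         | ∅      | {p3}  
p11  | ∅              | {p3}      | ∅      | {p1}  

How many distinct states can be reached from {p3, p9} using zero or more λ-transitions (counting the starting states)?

8

Start with {p3, p9}.
From p3 via λ: add p4, p7.
From p9 via λ: add p6.
From p6 via λ: add p10.
From p7 via λ: add p5.
From p5 via λ: add p2.
λ-closure = {p2, p3, p4, p5, p6, p7, p9, p10}, which has 8 states.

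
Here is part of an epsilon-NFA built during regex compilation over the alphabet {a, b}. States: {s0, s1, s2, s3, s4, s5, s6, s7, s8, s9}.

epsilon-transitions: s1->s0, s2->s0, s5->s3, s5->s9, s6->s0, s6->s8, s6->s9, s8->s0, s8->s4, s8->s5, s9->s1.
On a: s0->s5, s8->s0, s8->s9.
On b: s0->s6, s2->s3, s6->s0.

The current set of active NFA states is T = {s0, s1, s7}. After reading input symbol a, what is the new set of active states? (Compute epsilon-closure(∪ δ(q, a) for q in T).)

s0 on a → {s5}.
No a-transition from s1, s7.
Union after reading a: {s5}.
Now take the epsilon-closure:
From s5 via epsilon: add s3, s9.
From s9 via epsilon: add s1.
From s1 via epsilon: add s0.
No new states can be added; the closed set is {s0, s1, s3, s5, s9}.

{s0, s1, s3, s5, s9}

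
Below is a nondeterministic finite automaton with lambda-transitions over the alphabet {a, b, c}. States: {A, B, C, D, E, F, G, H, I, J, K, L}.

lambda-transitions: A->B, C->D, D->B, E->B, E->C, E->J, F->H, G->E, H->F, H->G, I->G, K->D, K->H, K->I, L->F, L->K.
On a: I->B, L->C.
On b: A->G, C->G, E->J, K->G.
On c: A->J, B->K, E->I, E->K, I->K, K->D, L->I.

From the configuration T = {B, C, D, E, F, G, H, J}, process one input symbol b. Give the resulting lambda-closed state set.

{B, C, D, E, G, J}

C on b → {G}.
E on b → {J}.
No b-transition from B, D, F, G, H, J.
Union after reading b: {G, J}.
Now take the lambda-closure:
From G via lambda: add E.
From E via lambda: add B, C.
From C via lambda: add D.
No new states can be added; the closed set is {B, C, D, E, G, J}.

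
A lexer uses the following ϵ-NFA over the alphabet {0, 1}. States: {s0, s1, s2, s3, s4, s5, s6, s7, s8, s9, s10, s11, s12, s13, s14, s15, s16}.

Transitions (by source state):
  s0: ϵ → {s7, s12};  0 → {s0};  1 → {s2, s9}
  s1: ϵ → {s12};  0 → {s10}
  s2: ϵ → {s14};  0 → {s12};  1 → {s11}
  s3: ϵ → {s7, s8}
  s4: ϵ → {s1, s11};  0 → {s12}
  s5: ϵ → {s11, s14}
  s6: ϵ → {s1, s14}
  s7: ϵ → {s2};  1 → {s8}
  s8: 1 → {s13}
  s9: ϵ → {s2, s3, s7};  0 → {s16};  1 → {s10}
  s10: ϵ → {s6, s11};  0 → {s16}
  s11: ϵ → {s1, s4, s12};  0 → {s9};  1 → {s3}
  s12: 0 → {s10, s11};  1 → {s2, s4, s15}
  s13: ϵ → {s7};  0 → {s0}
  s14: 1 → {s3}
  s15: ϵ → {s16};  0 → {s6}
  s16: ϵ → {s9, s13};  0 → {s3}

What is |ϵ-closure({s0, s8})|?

6

Start with {s0, s8}.
From s0 via ϵ: add s7, s12.
From s7 via ϵ: add s2.
From s2 via ϵ: add s14.
ϵ-closure = {s0, s2, s7, s8, s12, s14}, which has 6 states.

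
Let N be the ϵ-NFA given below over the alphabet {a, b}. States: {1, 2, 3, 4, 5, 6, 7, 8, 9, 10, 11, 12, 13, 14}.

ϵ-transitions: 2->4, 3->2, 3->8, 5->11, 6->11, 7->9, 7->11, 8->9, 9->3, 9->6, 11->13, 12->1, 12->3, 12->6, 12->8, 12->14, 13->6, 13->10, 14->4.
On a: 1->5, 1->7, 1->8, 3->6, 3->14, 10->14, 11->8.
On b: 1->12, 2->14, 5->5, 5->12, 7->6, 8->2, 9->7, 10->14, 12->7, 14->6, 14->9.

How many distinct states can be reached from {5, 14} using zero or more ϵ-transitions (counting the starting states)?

Start with {5, 14}.
From 5 via ϵ: add 11.
From 14 via ϵ: add 4.
From 11 via ϵ: add 13.
From 13 via ϵ: add 6, 10.
ϵ-closure = {4, 5, 6, 10, 11, 13, 14}, which has 7 states.

7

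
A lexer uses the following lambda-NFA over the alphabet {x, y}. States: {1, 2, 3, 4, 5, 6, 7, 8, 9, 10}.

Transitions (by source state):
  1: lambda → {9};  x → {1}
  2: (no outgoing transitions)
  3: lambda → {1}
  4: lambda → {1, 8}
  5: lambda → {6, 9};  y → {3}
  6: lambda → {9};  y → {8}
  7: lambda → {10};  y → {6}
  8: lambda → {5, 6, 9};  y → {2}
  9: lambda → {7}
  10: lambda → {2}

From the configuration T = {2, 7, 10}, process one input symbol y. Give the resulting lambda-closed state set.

{2, 6, 7, 9, 10}

7 on y → {6}.
No y-transition from 2, 10.
Union after reading y: {6}.
Now take the lambda-closure:
From 6 via lambda: add 9.
From 9 via lambda: add 7.
From 7 via lambda: add 10.
From 10 via lambda: add 2.
No new states can be added; the closed set is {2, 6, 7, 9, 10}.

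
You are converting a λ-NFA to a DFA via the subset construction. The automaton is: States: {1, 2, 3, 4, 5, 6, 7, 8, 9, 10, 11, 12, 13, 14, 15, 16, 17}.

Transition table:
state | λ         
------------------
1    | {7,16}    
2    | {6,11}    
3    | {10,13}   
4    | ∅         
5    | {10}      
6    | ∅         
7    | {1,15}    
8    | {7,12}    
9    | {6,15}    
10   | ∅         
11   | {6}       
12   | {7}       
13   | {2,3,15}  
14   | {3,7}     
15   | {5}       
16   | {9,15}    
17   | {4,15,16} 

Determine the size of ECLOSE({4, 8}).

11

Start with {4, 8}.
From 8 via λ: add 7, 12.
From 7 via λ: add 1, 15.
From 1 via λ: add 16.
From 15 via λ: add 5.
From 5 via λ: add 10.
From 16 via λ: add 9.
From 9 via λ: add 6.
λ-closure = {1, 4, 5, 6, 7, 8, 9, 10, 12, 15, 16}, which has 11 states.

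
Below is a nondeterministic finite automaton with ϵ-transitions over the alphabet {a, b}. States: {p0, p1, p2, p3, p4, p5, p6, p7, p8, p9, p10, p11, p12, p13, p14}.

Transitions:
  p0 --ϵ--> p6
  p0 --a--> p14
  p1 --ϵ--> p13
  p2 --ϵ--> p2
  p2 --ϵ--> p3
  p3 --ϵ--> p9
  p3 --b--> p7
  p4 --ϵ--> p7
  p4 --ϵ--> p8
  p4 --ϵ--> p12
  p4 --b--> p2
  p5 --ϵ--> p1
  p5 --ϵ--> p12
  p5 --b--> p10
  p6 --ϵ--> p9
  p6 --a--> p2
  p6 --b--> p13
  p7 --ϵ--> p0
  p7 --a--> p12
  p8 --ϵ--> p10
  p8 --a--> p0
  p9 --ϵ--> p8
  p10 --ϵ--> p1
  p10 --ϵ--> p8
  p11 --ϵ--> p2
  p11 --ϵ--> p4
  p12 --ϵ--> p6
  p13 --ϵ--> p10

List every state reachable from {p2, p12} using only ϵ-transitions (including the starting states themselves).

Start with {p2, p12}.
From p2 via ϵ: add p3.
From p12 via ϵ: add p6.
From p3 via ϵ: add p9.
From p9 via ϵ: add p8.
From p8 via ϵ: add p10.
From p10 via ϵ: add p1.
From p1 via ϵ: add p13.
No new states can be added; the closed set is {p1, p2, p3, p6, p8, p9, p10, p12, p13}.

{p1, p2, p3, p6, p8, p9, p10, p12, p13}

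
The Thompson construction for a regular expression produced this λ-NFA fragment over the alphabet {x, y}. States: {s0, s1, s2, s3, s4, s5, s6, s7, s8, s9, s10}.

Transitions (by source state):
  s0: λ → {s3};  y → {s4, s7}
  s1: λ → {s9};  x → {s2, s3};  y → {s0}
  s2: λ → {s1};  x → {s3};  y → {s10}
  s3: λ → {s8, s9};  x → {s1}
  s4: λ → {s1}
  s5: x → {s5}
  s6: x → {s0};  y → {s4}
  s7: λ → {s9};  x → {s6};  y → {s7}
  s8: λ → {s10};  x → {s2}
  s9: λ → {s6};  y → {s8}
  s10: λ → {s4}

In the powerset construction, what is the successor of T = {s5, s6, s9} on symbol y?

s6 on y → {s4}.
s9 on y → {s8}.
No y-transition from s5.
Union after reading y: {s4, s8}.
Now take the λ-closure:
From s4 via λ: add s1.
From s8 via λ: add s10.
From s1 via λ: add s9.
From s9 via λ: add s6.
No new states can be added; the closed set is {s1, s4, s6, s8, s9, s10}.

{s1, s4, s6, s8, s9, s10}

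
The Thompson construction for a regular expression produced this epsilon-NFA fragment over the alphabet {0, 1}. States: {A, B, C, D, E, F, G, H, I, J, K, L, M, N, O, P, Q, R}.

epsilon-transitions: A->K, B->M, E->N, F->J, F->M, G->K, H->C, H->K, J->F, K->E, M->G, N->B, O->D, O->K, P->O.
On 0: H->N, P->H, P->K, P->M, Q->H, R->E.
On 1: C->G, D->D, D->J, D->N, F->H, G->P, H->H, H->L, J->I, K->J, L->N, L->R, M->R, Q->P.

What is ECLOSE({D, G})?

Start with {D, G}.
From G via epsilon: add K.
From K via epsilon: add E.
From E via epsilon: add N.
From N via epsilon: add B.
From B via epsilon: add M.
No new states can be added; the closed set is {B, D, E, G, K, M, N}.

{B, D, E, G, K, M, N}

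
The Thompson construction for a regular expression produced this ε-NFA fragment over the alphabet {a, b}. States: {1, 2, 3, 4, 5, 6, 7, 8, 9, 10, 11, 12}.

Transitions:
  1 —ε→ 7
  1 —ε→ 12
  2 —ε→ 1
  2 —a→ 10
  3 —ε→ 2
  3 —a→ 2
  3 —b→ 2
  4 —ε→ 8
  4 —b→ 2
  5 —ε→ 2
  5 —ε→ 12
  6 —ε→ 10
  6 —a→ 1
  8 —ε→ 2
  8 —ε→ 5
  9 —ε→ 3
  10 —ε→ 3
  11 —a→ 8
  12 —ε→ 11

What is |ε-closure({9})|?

Start with {9}.
From 9 via ε: add 3.
From 3 via ε: add 2.
From 2 via ε: add 1.
From 1 via ε: add 7, 12.
From 12 via ε: add 11.
ε-closure = {1, 2, 3, 7, 9, 11, 12}, which has 7 states.

7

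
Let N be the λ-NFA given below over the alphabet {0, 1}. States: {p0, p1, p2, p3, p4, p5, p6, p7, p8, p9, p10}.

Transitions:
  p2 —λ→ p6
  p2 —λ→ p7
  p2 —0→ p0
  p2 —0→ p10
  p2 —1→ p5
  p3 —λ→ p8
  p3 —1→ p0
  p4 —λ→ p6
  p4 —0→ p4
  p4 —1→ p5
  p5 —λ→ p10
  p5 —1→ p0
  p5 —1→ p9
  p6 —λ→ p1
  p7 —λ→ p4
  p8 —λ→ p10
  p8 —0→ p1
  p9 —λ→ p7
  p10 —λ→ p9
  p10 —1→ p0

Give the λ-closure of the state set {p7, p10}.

{p1, p4, p6, p7, p9, p10}

Start with {p7, p10}.
From p7 via λ: add p4.
From p10 via λ: add p9.
From p4 via λ: add p6.
From p6 via λ: add p1.
No new states can be added; the closed set is {p1, p4, p6, p7, p9, p10}.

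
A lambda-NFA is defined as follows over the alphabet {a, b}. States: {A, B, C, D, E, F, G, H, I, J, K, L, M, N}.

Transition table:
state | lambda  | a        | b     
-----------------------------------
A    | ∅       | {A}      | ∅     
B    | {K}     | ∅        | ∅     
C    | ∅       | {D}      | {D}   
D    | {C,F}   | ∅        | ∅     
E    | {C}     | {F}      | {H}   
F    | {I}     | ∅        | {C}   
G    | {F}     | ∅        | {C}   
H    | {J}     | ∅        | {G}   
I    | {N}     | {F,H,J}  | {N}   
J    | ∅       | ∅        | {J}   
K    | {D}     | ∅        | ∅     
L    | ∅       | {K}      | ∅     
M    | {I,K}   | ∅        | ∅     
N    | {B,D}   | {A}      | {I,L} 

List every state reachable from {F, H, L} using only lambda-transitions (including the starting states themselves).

{B, C, D, F, H, I, J, K, L, N}

Start with {F, H, L}.
From F via lambda: add I.
From H via lambda: add J.
From I via lambda: add N.
From N via lambda: add B, D.
From B via lambda: add K.
From D via lambda: add C.
No new states can be added; the closed set is {B, C, D, F, H, I, J, K, L, N}.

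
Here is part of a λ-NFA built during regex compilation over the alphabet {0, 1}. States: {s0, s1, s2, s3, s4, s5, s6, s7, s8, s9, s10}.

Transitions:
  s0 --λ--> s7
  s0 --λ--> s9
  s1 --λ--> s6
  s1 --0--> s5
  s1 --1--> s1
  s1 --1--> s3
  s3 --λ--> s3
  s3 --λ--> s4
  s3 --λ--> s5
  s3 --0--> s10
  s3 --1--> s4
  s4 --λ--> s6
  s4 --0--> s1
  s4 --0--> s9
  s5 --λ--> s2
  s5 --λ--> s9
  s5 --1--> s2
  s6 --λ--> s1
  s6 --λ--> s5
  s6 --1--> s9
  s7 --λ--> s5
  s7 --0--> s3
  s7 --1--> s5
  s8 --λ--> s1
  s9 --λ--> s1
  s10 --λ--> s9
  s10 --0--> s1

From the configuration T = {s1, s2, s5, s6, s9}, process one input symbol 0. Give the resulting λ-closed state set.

{s1, s2, s5, s6, s9}

s1 on 0 → {s5}.
No 0-transition from s2, s5, s6, s9.
Union after reading 0: {s5}.
Now take the λ-closure:
From s5 via λ: add s2, s9.
From s9 via λ: add s1.
From s1 via λ: add s6.
No new states can be added; the closed set is {s1, s2, s5, s6, s9}.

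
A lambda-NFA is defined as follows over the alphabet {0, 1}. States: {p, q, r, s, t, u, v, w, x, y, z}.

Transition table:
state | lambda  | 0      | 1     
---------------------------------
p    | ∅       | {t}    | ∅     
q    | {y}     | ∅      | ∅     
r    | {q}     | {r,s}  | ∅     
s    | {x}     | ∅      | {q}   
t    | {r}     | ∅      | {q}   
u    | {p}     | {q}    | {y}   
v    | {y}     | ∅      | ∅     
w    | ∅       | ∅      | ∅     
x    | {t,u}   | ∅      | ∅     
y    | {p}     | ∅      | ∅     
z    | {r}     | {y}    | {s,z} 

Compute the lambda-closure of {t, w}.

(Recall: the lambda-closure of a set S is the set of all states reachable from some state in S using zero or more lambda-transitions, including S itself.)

{p, q, r, t, w, y}

Start with {t, w}.
From t via lambda: add r.
From r via lambda: add q.
From q via lambda: add y.
From y via lambda: add p.
No new states can be added; the closed set is {p, q, r, t, w, y}.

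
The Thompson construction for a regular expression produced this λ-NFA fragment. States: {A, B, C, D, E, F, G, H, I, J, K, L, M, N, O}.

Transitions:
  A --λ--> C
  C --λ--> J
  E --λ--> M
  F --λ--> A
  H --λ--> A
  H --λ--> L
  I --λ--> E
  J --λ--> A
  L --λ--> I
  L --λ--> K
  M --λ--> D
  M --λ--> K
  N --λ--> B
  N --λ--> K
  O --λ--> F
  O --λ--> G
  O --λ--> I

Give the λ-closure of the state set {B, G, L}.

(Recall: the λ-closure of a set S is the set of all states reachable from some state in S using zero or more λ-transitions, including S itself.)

{B, D, E, G, I, K, L, M}

Start with {B, G, L}.
From L via λ: add I, K.
From I via λ: add E.
From E via λ: add M.
From M via λ: add D.
No new states can be added; the closed set is {B, D, E, G, I, K, L, M}.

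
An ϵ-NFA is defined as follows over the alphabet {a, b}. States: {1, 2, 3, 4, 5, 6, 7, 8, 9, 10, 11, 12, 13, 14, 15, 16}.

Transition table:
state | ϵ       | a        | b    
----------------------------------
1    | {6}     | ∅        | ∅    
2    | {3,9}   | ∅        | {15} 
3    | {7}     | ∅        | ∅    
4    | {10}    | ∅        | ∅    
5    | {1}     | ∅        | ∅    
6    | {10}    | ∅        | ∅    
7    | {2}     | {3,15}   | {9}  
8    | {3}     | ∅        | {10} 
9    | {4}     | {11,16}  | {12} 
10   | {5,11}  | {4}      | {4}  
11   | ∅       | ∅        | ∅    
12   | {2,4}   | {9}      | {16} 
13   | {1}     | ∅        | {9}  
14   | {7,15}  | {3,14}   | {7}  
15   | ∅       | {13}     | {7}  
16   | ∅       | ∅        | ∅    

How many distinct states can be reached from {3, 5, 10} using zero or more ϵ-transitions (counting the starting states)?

10

Start with {3, 5, 10}.
From 3 via ϵ: add 7.
From 5 via ϵ: add 1.
From 10 via ϵ: add 11.
From 1 via ϵ: add 6.
From 7 via ϵ: add 2.
From 2 via ϵ: add 9.
From 9 via ϵ: add 4.
ϵ-closure = {1, 2, 3, 4, 5, 6, 7, 9, 10, 11}, which has 10 states.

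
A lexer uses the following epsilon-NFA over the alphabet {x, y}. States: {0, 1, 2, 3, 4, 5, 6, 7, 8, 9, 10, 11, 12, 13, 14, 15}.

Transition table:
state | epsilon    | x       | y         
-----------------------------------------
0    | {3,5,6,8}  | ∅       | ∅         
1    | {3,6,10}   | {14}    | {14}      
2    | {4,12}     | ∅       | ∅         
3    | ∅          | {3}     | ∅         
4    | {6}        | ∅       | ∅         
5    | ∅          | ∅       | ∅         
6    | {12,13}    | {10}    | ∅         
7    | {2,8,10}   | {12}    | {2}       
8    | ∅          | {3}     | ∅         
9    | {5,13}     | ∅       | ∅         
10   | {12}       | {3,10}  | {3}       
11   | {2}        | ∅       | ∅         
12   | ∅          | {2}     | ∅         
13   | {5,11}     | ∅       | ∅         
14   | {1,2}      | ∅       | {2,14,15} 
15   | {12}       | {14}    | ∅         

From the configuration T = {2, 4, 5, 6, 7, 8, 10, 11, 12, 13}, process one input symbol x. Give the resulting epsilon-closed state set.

6 on x → {10}.
7 on x → {12}.
8 on x → {3}.
10 on x → {3, 10}.
12 on x → {2}.
No x-transition from 2, 4, 5, 11, 13.
Union after reading x: {2, 3, 10, 12}.
Now take the epsilon-closure:
From 2 via epsilon: add 4.
From 4 via epsilon: add 6.
From 6 via epsilon: add 13.
From 13 via epsilon: add 5, 11.
No new states can be added; the closed set is {2, 3, 4, 5, 6, 10, 11, 12, 13}.

{2, 3, 4, 5, 6, 10, 11, 12, 13}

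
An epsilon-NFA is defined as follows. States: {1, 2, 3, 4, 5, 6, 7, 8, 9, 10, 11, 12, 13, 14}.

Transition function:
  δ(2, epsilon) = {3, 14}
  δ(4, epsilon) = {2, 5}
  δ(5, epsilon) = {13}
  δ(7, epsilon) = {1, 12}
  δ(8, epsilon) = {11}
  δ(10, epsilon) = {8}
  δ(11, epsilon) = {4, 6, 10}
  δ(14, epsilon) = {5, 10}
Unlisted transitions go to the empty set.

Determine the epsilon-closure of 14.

{2, 3, 4, 5, 6, 8, 10, 11, 13, 14}

Start with {14}.
From 14 via epsilon: add 5, 10.
From 5 via epsilon: add 13.
From 10 via epsilon: add 8.
From 8 via epsilon: add 11.
From 11 via epsilon: add 4, 6.
From 4 via epsilon: add 2.
From 2 via epsilon: add 3.
No new states can be added; the closed set is {2, 3, 4, 5, 6, 8, 10, 11, 13, 14}.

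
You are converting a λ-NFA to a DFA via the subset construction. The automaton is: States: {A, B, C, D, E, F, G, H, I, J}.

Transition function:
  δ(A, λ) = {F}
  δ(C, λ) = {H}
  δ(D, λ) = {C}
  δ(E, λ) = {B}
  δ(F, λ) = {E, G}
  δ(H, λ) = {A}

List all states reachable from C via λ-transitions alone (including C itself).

{A, B, C, E, F, G, H}

Start with {C}.
From C via λ: add H.
From H via λ: add A.
From A via λ: add F.
From F via λ: add E, G.
From E via λ: add B.
No new states can be added; the closed set is {A, B, C, E, F, G, H}.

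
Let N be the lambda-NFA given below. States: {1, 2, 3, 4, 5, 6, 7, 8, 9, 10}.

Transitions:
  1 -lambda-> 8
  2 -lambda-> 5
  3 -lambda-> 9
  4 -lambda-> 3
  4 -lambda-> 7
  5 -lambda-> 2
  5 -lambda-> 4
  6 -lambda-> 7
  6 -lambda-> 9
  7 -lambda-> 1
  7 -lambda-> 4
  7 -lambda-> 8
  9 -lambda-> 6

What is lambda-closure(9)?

{1, 3, 4, 6, 7, 8, 9}

Start with {9}.
From 9 via lambda: add 6.
From 6 via lambda: add 7.
From 7 via lambda: add 1, 4, 8.
From 4 via lambda: add 3.
No new states can be added; the closed set is {1, 3, 4, 6, 7, 8, 9}.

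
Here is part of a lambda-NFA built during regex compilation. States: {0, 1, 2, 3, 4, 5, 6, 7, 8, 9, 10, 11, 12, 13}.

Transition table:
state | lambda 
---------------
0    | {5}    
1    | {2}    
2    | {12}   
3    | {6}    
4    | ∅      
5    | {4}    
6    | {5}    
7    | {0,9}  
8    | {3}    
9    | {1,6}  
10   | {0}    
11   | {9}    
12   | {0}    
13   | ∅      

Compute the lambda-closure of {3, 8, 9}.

{0, 1, 2, 3, 4, 5, 6, 8, 9, 12}

Start with {3, 8, 9}.
From 3 via lambda: add 6.
From 9 via lambda: add 1.
From 1 via lambda: add 2.
From 6 via lambda: add 5.
From 2 via lambda: add 12.
From 5 via lambda: add 4.
From 12 via lambda: add 0.
No new states can be added; the closed set is {0, 1, 2, 3, 4, 5, 6, 8, 9, 12}.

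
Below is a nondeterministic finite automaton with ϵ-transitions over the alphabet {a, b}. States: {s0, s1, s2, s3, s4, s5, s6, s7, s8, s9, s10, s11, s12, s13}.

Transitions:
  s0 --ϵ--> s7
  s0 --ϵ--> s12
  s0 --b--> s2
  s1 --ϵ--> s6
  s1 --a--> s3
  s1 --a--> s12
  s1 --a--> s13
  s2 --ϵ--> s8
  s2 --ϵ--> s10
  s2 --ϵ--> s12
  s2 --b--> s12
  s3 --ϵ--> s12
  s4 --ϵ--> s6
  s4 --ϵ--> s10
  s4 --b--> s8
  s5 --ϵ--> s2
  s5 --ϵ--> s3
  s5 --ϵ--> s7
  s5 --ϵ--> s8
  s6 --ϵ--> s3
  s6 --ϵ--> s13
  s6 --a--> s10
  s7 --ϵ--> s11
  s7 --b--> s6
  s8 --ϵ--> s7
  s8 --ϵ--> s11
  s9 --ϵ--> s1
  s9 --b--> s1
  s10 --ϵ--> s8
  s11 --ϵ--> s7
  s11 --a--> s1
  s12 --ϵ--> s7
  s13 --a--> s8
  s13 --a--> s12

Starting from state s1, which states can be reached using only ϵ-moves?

{s1, s3, s6, s7, s11, s12, s13}

Start with {s1}.
From s1 via ϵ: add s6.
From s6 via ϵ: add s3, s13.
From s3 via ϵ: add s12.
From s12 via ϵ: add s7.
From s7 via ϵ: add s11.
No new states can be added; the closed set is {s1, s3, s6, s7, s11, s12, s13}.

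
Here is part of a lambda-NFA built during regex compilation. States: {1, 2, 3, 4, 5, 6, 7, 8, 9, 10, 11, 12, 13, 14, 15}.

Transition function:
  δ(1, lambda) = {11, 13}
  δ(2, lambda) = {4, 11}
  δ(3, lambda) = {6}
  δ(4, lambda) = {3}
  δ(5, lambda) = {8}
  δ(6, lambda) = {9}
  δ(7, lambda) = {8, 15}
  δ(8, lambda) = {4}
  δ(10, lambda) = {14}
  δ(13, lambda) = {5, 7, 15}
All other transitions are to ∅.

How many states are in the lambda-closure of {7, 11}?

8

Start with {7, 11}.
From 7 via lambda: add 8, 15.
From 8 via lambda: add 4.
From 4 via lambda: add 3.
From 3 via lambda: add 6.
From 6 via lambda: add 9.
lambda-closure = {3, 4, 6, 7, 8, 9, 11, 15}, which has 8 states.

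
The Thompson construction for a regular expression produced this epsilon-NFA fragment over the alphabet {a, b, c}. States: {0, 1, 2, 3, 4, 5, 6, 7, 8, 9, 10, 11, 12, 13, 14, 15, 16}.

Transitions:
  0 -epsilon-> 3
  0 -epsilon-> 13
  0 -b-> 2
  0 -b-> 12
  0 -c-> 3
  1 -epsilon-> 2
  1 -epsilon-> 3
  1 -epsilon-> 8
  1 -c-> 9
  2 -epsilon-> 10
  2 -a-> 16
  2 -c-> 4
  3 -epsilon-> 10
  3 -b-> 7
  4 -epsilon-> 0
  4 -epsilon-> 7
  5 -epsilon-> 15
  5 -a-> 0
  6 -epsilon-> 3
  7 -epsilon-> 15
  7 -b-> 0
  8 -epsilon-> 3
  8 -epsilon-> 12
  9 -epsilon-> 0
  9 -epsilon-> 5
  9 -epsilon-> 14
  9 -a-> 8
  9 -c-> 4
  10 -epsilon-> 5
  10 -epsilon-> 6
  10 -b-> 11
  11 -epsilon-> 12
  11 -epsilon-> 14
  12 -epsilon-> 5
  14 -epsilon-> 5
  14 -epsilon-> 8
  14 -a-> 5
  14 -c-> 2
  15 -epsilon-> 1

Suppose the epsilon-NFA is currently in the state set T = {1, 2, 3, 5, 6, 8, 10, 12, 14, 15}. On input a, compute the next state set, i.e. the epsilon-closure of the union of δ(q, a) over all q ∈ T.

{0, 1, 2, 3, 5, 6, 8, 10, 12, 13, 15, 16}

2 on a → {16}.
5 on a → {0}.
14 on a → {5}.
No a-transition from 1, 3, 6, 8, 10, 12, 15.
Union after reading a: {0, 5, 16}.
Now take the epsilon-closure:
From 0 via epsilon: add 3, 13.
From 5 via epsilon: add 15.
From 3 via epsilon: add 10.
From 15 via epsilon: add 1.
From 1 via epsilon: add 2, 8.
From 10 via epsilon: add 6.
From 8 via epsilon: add 12.
No new states can be added; the closed set is {0, 1, 2, 3, 5, 6, 8, 10, 12, 13, 15, 16}.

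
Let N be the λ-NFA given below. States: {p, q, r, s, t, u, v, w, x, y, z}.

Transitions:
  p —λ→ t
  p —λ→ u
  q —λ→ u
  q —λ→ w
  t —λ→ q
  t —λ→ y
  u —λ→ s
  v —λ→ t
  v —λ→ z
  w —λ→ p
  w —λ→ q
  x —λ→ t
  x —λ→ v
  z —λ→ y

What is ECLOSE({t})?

{p, q, s, t, u, w, y}

Start with {t}.
From t via λ: add q, y.
From q via λ: add u, w.
From u via λ: add s.
From w via λ: add p.
No new states can be added; the closed set is {p, q, s, t, u, w, y}.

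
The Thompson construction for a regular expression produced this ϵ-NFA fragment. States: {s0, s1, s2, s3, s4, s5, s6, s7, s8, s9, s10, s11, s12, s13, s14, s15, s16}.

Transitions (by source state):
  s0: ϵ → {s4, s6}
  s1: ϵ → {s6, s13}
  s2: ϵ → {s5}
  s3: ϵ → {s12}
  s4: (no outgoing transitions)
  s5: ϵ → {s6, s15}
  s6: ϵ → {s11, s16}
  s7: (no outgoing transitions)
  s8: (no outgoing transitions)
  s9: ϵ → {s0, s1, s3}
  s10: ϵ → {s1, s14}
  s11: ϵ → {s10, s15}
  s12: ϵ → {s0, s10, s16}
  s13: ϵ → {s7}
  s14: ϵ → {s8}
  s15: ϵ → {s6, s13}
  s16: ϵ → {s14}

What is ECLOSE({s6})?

{s1, s6, s7, s8, s10, s11, s13, s14, s15, s16}

Start with {s6}.
From s6 via ϵ: add s11, s16.
From s11 via ϵ: add s10, s15.
From s16 via ϵ: add s14.
From s10 via ϵ: add s1.
From s14 via ϵ: add s8.
From s15 via ϵ: add s13.
From s13 via ϵ: add s7.
No new states can be added; the closed set is {s1, s6, s7, s8, s10, s11, s13, s14, s15, s16}.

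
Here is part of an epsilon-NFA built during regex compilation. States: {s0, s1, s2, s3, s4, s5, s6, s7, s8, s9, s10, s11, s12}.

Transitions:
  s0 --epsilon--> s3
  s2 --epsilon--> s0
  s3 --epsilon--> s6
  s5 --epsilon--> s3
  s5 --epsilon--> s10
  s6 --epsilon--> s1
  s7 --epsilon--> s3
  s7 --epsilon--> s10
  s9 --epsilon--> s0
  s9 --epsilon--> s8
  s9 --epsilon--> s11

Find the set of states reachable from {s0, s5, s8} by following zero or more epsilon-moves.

{s0, s1, s3, s5, s6, s8, s10}

Start with {s0, s5, s8}.
From s0 via epsilon: add s3.
From s5 via epsilon: add s10.
From s3 via epsilon: add s6.
From s6 via epsilon: add s1.
No new states can be added; the closed set is {s0, s1, s3, s5, s6, s8, s10}.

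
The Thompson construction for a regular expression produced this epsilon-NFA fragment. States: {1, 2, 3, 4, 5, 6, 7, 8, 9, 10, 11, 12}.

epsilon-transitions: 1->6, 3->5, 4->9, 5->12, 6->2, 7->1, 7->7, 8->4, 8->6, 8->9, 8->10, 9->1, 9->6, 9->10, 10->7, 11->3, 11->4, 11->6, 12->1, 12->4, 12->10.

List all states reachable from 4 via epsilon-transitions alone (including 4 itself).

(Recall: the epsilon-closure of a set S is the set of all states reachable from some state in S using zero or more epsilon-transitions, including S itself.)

{1, 2, 4, 6, 7, 9, 10}

Start with {4}.
From 4 via epsilon: add 9.
From 9 via epsilon: add 1, 6, 10.
From 6 via epsilon: add 2.
From 10 via epsilon: add 7.
No new states can be added; the closed set is {1, 2, 4, 6, 7, 9, 10}.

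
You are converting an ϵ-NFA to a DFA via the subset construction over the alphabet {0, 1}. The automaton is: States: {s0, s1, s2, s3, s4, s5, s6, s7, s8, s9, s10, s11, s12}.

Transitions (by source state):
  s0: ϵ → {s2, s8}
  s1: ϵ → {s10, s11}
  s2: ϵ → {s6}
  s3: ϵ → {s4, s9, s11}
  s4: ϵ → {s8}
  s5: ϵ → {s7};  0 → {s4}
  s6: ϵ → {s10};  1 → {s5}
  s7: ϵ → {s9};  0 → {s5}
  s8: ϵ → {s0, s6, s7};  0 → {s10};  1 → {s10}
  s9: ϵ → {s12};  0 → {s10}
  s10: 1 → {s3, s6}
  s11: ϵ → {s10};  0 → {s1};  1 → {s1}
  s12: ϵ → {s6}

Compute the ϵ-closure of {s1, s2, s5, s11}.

{s1, s2, s5, s6, s7, s9, s10, s11, s12}

Start with {s1, s2, s5, s11}.
From s1 via ϵ: add s10.
From s2 via ϵ: add s6.
From s5 via ϵ: add s7.
From s7 via ϵ: add s9.
From s9 via ϵ: add s12.
No new states can be added; the closed set is {s1, s2, s5, s6, s7, s9, s10, s11, s12}.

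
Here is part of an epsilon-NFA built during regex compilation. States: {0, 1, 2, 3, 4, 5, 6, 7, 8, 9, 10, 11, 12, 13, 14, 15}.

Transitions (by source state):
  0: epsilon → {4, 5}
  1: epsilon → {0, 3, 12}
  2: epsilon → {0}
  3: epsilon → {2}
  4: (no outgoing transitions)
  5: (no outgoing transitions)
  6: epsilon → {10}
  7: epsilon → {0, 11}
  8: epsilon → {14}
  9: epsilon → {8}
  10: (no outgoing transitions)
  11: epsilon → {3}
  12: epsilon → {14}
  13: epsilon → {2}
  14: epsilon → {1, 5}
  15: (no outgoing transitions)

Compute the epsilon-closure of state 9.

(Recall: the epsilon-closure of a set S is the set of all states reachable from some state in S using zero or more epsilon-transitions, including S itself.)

Start with {9}.
From 9 via epsilon: add 8.
From 8 via epsilon: add 14.
From 14 via epsilon: add 1, 5.
From 1 via epsilon: add 0, 3, 12.
From 0 via epsilon: add 4.
From 3 via epsilon: add 2.
No new states can be added; the closed set is {0, 1, 2, 3, 4, 5, 8, 9, 12, 14}.

{0, 1, 2, 3, 4, 5, 8, 9, 12, 14}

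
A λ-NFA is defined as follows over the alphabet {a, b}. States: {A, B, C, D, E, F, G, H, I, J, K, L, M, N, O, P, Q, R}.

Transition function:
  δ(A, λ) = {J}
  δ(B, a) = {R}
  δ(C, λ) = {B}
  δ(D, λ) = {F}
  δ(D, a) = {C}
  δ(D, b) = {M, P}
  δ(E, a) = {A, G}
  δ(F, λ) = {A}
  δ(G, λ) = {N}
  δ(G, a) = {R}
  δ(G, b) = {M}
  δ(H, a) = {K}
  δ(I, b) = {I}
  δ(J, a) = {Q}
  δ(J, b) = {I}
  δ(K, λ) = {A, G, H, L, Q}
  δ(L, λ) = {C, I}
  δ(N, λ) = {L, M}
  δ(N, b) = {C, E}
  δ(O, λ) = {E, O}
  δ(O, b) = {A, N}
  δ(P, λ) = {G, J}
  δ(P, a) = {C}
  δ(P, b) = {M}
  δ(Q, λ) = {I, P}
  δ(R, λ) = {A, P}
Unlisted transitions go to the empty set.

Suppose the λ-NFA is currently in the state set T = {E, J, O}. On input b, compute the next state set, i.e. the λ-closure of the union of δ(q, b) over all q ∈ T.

J on b → {I}.
O on b → {A, N}.
No b-transition from E.
Union after reading b: {A, I, N}.
Now take the λ-closure:
From A via λ: add J.
From N via λ: add L, M.
From L via λ: add C.
From C via λ: add B.
No new states can be added; the closed set is {A, B, C, I, J, L, M, N}.

{A, B, C, I, J, L, M, N}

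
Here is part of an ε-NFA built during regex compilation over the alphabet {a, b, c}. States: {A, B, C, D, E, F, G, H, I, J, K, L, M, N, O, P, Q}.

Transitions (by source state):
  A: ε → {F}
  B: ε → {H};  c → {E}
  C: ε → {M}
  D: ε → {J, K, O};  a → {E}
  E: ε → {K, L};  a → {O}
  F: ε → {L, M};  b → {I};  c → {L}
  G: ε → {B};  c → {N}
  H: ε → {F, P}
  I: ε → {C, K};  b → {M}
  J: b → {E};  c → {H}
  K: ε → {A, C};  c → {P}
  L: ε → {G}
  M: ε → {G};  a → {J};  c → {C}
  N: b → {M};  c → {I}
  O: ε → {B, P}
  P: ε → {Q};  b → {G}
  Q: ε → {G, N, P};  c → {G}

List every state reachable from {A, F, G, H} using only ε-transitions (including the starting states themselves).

{A, B, F, G, H, L, M, N, P, Q}

Start with {A, F, G, H}.
From F via ε: add L, M.
From G via ε: add B.
From H via ε: add P.
From P via ε: add Q.
From Q via ε: add N.
No new states can be added; the closed set is {A, B, F, G, H, L, M, N, P, Q}.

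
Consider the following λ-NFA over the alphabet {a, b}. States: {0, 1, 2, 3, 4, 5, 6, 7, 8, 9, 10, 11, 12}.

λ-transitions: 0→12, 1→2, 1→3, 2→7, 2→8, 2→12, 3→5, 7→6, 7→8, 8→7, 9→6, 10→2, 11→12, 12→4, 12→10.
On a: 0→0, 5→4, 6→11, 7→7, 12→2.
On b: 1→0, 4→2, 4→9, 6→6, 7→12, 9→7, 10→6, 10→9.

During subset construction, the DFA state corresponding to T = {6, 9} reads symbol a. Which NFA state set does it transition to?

6 on a → {11}.
No a-transition from 9.
Union after reading a: {11}.
Now take the λ-closure:
From 11 via λ: add 12.
From 12 via λ: add 4, 10.
From 10 via λ: add 2.
From 2 via λ: add 7, 8.
From 7 via λ: add 6.
No new states can be added; the closed set is {2, 4, 6, 7, 8, 10, 11, 12}.

{2, 4, 6, 7, 8, 10, 11, 12}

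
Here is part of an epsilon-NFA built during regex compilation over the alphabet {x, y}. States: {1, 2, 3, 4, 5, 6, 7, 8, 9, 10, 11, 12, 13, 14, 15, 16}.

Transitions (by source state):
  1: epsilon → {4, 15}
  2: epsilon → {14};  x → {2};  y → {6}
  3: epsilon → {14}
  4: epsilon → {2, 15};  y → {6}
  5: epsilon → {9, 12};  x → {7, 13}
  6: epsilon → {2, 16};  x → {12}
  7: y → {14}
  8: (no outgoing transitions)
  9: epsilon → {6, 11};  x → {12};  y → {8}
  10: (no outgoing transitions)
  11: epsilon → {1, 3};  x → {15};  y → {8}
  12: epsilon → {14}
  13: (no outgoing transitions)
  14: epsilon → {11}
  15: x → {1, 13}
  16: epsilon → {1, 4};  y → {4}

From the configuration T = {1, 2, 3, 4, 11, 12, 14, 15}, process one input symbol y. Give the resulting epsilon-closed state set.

2 on y → {6}.
4 on y → {6}.
11 on y → {8}.
No y-transition from 1, 3, 12, 14, 15.
Union after reading y: {6, 8}.
Now take the epsilon-closure:
From 6 via epsilon: add 2, 16.
From 2 via epsilon: add 14.
From 16 via epsilon: add 1, 4.
From 1 via epsilon: add 15.
From 14 via epsilon: add 11.
From 11 via epsilon: add 3.
No new states can be added; the closed set is {1, 2, 3, 4, 6, 8, 11, 14, 15, 16}.

{1, 2, 3, 4, 6, 8, 11, 14, 15, 16}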